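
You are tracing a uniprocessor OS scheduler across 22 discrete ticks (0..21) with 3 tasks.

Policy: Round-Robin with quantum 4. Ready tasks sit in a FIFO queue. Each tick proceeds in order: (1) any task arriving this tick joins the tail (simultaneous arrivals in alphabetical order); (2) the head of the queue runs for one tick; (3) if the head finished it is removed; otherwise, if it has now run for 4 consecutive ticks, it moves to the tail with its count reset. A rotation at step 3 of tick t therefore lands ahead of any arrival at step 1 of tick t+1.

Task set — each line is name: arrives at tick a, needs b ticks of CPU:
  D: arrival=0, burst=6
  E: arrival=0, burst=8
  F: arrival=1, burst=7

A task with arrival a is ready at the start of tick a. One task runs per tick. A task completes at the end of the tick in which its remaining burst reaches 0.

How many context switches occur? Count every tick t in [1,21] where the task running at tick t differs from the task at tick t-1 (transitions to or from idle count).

t=0: queue=[D,E] q_used=0 → run D
t=1: queue=[D,E,F] q_used=1 → run D
t=2: queue=[D,E,F] q_used=2 → run D
t=3: queue=[D,E,F] q_used=3 → run D
t=4: queue=[E,F,D] q_used=0 → run E
t=5: queue=[E,F,D] q_used=1 → run E
t=6: queue=[E,F,D] q_used=2 → run E
t=7: queue=[E,F,D] q_used=3 → run E
t=8: queue=[F,D,E] q_used=0 → run F
t=9: queue=[F,D,E] q_used=1 → run F
t=10: queue=[F,D,E] q_used=2 → run F
t=11: queue=[F,D,E] q_used=3 → run F
t=12: queue=[D,E,F] q_used=0 → run D
t=13: queue=[D,E,F] q_used=1 → run D
t=14: queue=[E,F] q_used=0 → run E
t=15: queue=[E,F] q_used=1 → run E
t=16: queue=[E,F] q_used=2 → run E
t=17: queue=[E,F] q_used=3 → run E
t=18: queue=[F] q_used=0 → run F
t=19: queue=[F] q_used=1 → run F
t=20: queue=[F] q_used=2 → run F
t=21: (idle)

context switches = 6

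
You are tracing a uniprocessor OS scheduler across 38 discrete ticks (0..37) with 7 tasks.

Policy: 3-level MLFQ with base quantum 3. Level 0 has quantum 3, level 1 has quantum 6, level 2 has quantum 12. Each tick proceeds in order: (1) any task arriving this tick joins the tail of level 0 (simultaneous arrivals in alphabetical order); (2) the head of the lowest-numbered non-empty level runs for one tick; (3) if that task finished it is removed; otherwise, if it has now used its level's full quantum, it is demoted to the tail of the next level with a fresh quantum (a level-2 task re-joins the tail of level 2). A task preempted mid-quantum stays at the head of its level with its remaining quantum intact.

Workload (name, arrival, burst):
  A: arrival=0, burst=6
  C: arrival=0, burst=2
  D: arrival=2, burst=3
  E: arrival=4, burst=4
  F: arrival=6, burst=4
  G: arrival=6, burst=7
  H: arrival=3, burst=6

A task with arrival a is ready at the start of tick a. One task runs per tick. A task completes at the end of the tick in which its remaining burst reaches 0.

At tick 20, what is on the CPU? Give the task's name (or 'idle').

t=0: L0/L1/L2 = AC/-/- → run A
t=1: L0/L1/L2 = AC/-/- → run A
t=2: L0/L1/L2 = ACD/-/- → run A
t=3: L0/L1/L2 = CDH/A/- → run C
t=4: L0/L1/L2 = CDHE/A/- → run C
t=5: L0/L1/L2 = DHE/A/- → run D
t=6: L0/L1/L2 = DHEFG/A/- → run D
t=7: L0/L1/L2 = DHEFG/A/- → run D
t=8: L0/L1/L2 = HEFG/A/- → run H
t=9: L0/L1/L2 = HEFG/A/- → run H
t=10: L0/L1/L2 = HEFG/A/- → run H
t=11: L0/L1/L2 = EFG/AH/- → run E
t=12: L0/L1/L2 = EFG/AH/- → run E
t=13: L0/L1/L2 = EFG/AH/- → run E
t=14: L0/L1/L2 = FG/AHE/- → run F
t=15: L0/L1/L2 = FG/AHE/- → run F
t=16: L0/L1/L2 = FG/AHE/- → run F
t=17: L0/L1/L2 = G/AHEF/- → run G
t=18: L0/L1/L2 = G/AHEF/- → run G
t=19: L0/L1/L2 = G/AHEF/- → run G
t=20: L0/L1/L2 = -/AHEFG/- → run A
t=21: L0/L1/L2 = -/AHEFG/- → run A
t=22: L0/L1/L2 = -/AHEFG/- → run A
t=23: L0/L1/L2 = -/HEFG/- → run H
t=24: L0/L1/L2 = -/HEFG/- → run H
t=25: L0/L1/L2 = -/HEFG/- → run H
t=26: L0/L1/L2 = -/EFG/- → run E
t=27: L0/L1/L2 = -/FG/- → run F
t=28: L0/L1/L2 = -/G/- → run G
t=29: L0/L1/L2 = -/G/- → run G
t=30: L0/L1/L2 = -/G/- → run G
t=31: L0/L1/L2 = -/G/- → run G
t=32: (idle)
t=33: (idle)
t=34: (idle)
t=35: (idle)
t=36: (idle)
t=37: (idle)

running at tick 20 = A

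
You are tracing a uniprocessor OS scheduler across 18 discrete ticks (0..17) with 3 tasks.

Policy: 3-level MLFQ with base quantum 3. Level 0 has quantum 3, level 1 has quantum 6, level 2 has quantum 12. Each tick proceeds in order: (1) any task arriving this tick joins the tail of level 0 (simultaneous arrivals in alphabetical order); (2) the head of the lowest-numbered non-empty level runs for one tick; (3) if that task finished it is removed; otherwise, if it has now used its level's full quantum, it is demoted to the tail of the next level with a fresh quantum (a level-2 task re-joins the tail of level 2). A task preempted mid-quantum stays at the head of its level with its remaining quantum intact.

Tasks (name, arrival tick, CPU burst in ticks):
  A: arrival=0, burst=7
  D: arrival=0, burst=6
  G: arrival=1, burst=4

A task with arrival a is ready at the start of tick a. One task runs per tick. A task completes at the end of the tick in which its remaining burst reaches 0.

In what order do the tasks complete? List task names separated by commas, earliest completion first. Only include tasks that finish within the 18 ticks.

completion order = A, D, G

t=0: L0/L1/L2 = AD/-/- → run A
t=1: L0/L1/L2 = ADG/-/- → run A
t=2: L0/L1/L2 = ADG/-/- → run A
t=3: L0/L1/L2 = DG/A/- → run D
t=4: L0/L1/L2 = DG/A/- → run D
t=5: L0/L1/L2 = DG/A/- → run D
t=6: L0/L1/L2 = G/AD/- → run G
t=7: L0/L1/L2 = G/AD/- → run G
t=8: L0/L1/L2 = G/AD/- → run G
t=9: L0/L1/L2 = -/ADG/- → run A
t=10: L0/L1/L2 = -/ADG/- → run A
t=11: L0/L1/L2 = -/ADG/- → run A
t=12: L0/L1/L2 = -/ADG/- → run A
t=13: L0/L1/L2 = -/DG/- → run D
t=14: L0/L1/L2 = -/DG/- → run D
t=15: L0/L1/L2 = -/DG/- → run D
t=16: L0/L1/L2 = -/G/- → run G
t=17: (idle)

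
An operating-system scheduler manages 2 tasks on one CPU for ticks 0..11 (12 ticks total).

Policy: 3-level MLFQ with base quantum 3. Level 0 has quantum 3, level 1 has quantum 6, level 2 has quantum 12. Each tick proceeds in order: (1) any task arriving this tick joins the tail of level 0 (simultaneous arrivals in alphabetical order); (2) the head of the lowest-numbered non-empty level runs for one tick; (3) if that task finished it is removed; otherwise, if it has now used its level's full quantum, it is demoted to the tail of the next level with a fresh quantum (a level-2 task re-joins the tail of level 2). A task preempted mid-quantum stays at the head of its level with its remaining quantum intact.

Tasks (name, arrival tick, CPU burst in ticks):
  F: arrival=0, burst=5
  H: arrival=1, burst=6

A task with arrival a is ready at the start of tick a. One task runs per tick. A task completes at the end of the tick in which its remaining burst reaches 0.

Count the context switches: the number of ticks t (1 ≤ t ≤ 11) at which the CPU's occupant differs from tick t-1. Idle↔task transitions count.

t=0: L0/L1/L2 = F/-/- → run F
t=1: L0/L1/L2 = FH/-/- → run F
t=2: L0/L1/L2 = FH/-/- → run F
t=3: L0/L1/L2 = H/F/- → run H
t=4: L0/L1/L2 = H/F/- → run H
t=5: L0/L1/L2 = H/F/- → run H
t=6: L0/L1/L2 = -/FH/- → run F
t=7: L0/L1/L2 = -/FH/- → run F
t=8: L0/L1/L2 = -/H/- → run H
t=9: L0/L1/L2 = -/H/- → run H
t=10: L0/L1/L2 = -/H/- → run H
t=11: (idle)

context switches = 4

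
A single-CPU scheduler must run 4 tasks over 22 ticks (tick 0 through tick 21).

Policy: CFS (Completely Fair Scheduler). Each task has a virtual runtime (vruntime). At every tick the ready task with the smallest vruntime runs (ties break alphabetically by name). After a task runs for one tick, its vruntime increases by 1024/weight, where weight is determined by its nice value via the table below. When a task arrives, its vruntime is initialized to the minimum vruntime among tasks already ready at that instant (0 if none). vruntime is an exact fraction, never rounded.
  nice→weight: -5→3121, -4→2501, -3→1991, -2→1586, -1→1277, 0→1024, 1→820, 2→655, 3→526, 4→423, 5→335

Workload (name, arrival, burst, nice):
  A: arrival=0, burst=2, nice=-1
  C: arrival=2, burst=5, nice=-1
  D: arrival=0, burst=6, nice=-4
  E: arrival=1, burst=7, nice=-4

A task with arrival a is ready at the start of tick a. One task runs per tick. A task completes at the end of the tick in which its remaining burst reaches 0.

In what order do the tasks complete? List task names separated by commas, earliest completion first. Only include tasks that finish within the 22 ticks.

t=0: vr[A=0 D=0] → run A
t=1: vr[A=1024/1277 D=0 E=0] → run D
t=2: vr[A=1024/1277 C=0 D=1024/2501 E=0] → run C
t=3: vr[A=1024/1277 C=1024/1277 D=1024/2501 E=0] → run E
t=4: vr[A=1024/1277 C=1024/1277 D=1024/2501 E=1024/2501] → run D
t=5: vr[A=1024/1277 C=1024/1277 D=2048/2501 E=1024/2501] → run E
t=6: vr[A=1024/1277 C=1024/1277 D=2048/2501 E=2048/2501] → run A
t=7: vr[C=1024/1277 D=2048/2501 E=2048/2501] → run C
t=8: vr[C=2048/1277 D=2048/2501 E=2048/2501] → run D
t=9: vr[C=2048/1277 D=3072/2501 E=2048/2501] → run E
t=10: vr[C=2048/1277 D=3072/2501 E=3072/2501] → run D
t=11: vr[C=2048/1277 D=4096/2501 E=3072/2501] → run E
t=12: vr[C=2048/1277 D=4096/2501 E=4096/2501] → run C
t=13: vr[C=3072/1277 D=4096/2501 E=4096/2501] → run D
t=14: vr[C=3072/1277 D=5120/2501 E=4096/2501] → run E
t=15: vr[C=3072/1277 D=5120/2501 E=5120/2501] → run D
t=16: vr[C=3072/1277 E=5120/2501] → run E
t=17: vr[C=3072/1277 E=6144/2501] → run C
t=18: vr[C=4096/1277 E=6144/2501] → run E
t=19: vr[C=4096/1277] → run C
t=20: (idle)
t=21: (idle)

completion order = A, D, E, C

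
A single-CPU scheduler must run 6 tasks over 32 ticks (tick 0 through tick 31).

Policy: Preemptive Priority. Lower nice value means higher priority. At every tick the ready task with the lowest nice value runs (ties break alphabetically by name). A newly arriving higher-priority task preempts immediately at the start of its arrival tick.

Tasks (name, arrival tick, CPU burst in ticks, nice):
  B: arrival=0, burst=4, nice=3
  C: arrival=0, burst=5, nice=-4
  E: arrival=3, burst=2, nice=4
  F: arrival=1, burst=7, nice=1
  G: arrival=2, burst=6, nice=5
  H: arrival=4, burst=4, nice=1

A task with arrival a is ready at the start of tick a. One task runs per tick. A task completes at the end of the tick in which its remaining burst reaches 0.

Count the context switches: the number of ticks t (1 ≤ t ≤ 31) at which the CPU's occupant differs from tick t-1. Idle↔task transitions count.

context switches = 6

t=0: ready={B,C} → run C
t=1: ready={B,C,F} → run C
t=2: ready={B,C,F,G} → run C
t=3: ready={B,C,E,F,G} → run C
t=4: ready={B,C,E,F,G,H} → run C
t=5: ready={B,E,F,G,H} → run F
t=6: ready={B,E,F,G,H} → run F
t=7: ready={B,E,F,G,H} → run F
t=8: ready={B,E,F,G,H} → run F
t=9: ready={B,E,F,G,H} → run F
t=10: ready={B,E,F,G,H} → run F
t=11: ready={B,E,F,G,H} → run F
t=12: ready={B,E,G,H} → run H
t=13: ready={B,E,G,H} → run H
t=14: ready={B,E,G,H} → run H
t=15: ready={B,E,G,H} → run H
t=16: ready={B,E,G} → run B
t=17: ready={B,E,G} → run B
t=18: ready={B,E,G} → run B
t=19: ready={B,E,G} → run B
t=20: ready={E,G} → run E
t=21: ready={E,G} → run E
t=22: ready={G} → run G
t=23: ready={G} → run G
t=24: ready={G} → run G
t=25: ready={G} → run G
t=26: ready={G} → run G
t=27: ready={G} → run G
t=28: (idle)
t=29: (idle)
t=30: (idle)
t=31: (idle)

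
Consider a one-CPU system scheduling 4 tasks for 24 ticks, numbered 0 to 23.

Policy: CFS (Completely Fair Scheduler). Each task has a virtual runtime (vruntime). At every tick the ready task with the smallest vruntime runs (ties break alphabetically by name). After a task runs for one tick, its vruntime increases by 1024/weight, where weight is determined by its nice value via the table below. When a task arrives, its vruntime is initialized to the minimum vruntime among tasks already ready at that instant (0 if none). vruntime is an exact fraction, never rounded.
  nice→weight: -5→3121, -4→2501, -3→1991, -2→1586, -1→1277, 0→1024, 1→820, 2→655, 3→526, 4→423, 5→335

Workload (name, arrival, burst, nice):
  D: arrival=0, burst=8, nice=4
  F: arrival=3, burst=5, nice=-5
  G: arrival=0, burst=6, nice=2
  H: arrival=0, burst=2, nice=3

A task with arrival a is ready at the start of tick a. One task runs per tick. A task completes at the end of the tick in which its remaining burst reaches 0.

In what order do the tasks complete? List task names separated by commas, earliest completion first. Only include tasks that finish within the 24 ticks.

completion order = H, F, G, D

t=0: vr[D=0 G=0 H=0] → run D
t=1: vr[D=1024/423 G=0 H=0] → run G
t=2: vr[D=1024/423 G=1024/655 H=0] → run H
t=3: vr[D=1024/423 F=1024/655 G=1024/655 H=512/263] → run F
t=4: vr[D=1024/423 F=3866624/2044255 G=1024/655 H=512/263] → run G
t=5: vr[D=1024/423 F=3866624/2044255 G=2048/655 H=512/263] → run F
t=6: vr[D=1024/423 F=4537344/2044255 G=2048/655 H=512/263] → run H
t=7: vr[D=1024/423 F=4537344/2044255 G=2048/655] → run F
t=8: vr[D=1024/423 F=5208064/2044255 G=2048/655] → run D
t=9: vr[D=2048/423 F=5208064/2044255 G=2048/655] → run F
t=10: vr[D=2048/423 F=5878784/2044255 G=2048/655] → run F
t=11: vr[D=2048/423 G=2048/655] → run G
t=12: vr[D=2048/423 G=3072/655] → run G
t=13: vr[D=2048/423 G=4096/655] → run D
t=14: vr[D=1024/141 G=4096/655] → run G
t=15: vr[D=1024/141 G=1024/131] → run D
t=16: vr[D=4096/423 G=1024/131] → run G
t=17: vr[D=4096/423] → run D
t=18: vr[D=5120/423] → run D
t=19: vr[D=2048/141] → run D
t=20: vr[D=7168/423] → run D
t=21: (idle)
t=22: (idle)
t=23: (idle)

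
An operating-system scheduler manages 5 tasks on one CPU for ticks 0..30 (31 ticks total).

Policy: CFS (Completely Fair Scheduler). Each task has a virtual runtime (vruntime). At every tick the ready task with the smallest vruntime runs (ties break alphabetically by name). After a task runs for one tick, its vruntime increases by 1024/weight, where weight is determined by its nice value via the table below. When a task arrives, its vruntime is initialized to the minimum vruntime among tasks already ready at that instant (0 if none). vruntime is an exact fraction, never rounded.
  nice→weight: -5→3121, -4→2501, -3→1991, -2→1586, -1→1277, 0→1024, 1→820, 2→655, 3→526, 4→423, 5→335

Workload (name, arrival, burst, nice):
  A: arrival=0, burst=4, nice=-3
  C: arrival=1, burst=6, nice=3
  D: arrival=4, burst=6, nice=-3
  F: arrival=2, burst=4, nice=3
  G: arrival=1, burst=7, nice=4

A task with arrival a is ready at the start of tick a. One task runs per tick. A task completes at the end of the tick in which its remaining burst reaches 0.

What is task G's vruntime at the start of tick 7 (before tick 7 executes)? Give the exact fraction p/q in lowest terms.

t=0: vr[A=0] → run A
t=1: vr[A=1024/1991 C=1024/1991 G=1024/1991] → run A
t=2: vr[A=2048/1991 C=1024/1991 F=1024/1991 G=1024/1991] → run C
t=3: vr[A=2048/1991 C=1288704/523633 F=1024/1991 G=1024/1991] → run F
t=4: vr[A=2048/1991 C=1288704/523633 D=1024/1991 F=1288704/523633 G=1024/1991] → run D
t=5: vr[A=2048/1991 C=1288704/523633 D=2048/1991 F=1288704/523633 G=1024/1991] → run G
t=6: vr[A=2048/1991 C=1288704/523633 D=2048/1991 F=1288704/523633 G=2471936/842193] → run A
t=7: vr[A=3072/1991 C=1288704/523633 D=2048/1991 F=1288704/523633 G=2471936/842193] → run D
t=8: vr[A=3072/1991 C=1288704/523633 D=3072/1991 F=1288704/523633 G=2471936/842193] → run A
t=9: vr[C=1288704/523633 D=3072/1991 F=1288704/523633 G=2471936/842193] → run D
t=10: vr[C=1288704/523633 D=4096/1991 F=1288704/523633 G=2471936/842193] → run D
t=11: vr[C=1288704/523633 D=5120/1991 F=1288704/523633 G=2471936/842193] → run C
t=12: vr[C=2308096/523633 D=5120/1991 F=1288704/523633 G=2471936/842193] → run F
t=13: vr[C=2308096/523633 D=5120/1991 F=2308096/523633 G=2471936/842193] → run D
t=14: vr[C=2308096/523633 D=6144/1991 F=2308096/523633 G=2471936/842193] → run G
t=15: vr[C=2308096/523633 D=6144/1991 F=2308096/523633 G=4510720/842193] → run D
t=16: vr[C=2308096/523633 F=2308096/523633 G=4510720/842193] → run C
t=17: vr[C=3327488/523633 F=2308096/523633 G=4510720/842193] → run F
t=18: vr[C=3327488/523633 F=3327488/523633 G=4510720/842193] → run G
t=19: vr[C=3327488/523633 F=3327488/523633 G=2183168/280731] → run C
t=20: vr[C=4346880/523633 F=3327488/523633 G=2183168/280731] → run F
t=21: vr[C=4346880/523633 G=2183168/280731] → run G
t=22: vr[C=4346880/523633 G=8588288/842193] → run C
t=23: vr[C=5366272/523633 G=8588288/842193] → run G
t=24: vr[C=5366272/523633 G=10627072/842193] → run C
t=25: vr[G=10627072/842193] → run G
t=26: vr[G=4221952/280731] → run G
t=27: (idle)
t=28: (idle)
t=29: (idle)
t=30: (idle)

vruntime(G, start of tick 7) = 2471936/842193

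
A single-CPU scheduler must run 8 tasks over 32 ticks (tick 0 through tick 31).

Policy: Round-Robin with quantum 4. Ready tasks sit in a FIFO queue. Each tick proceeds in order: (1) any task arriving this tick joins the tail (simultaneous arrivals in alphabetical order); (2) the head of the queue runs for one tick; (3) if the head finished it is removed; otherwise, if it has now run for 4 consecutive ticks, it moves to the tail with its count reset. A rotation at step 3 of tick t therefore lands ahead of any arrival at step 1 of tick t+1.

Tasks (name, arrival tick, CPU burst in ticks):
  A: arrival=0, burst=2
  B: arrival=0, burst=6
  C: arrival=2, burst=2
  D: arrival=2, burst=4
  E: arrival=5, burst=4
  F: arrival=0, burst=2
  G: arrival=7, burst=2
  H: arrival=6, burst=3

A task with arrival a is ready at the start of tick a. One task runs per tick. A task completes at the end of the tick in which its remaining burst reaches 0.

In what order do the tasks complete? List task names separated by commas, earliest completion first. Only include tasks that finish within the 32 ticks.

completion order = A, F, C, D, E, B, H, G

t=0: queue=[A,B,F] q_used=0 → run A
t=1: queue=[A,B,F] q_used=1 → run A
t=2: queue=[B,F,C,D] q_used=0 → run B
t=3: queue=[B,F,C,D] q_used=1 → run B
t=4: queue=[B,F,C,D] q_used=2 → run B
t=5: queue=[B,F,C,D,E] q_used=3 → run B
t=6: queue=[F,C,D,E,B,H] q_used=0 → run F
t=7: queue=[F,C,D,E,B,H,G] q_used=1 → run F
t=8: queue=[C,D,E,B,H,G] q_used=0 → run C
t=9: queue=[C,D,E,B,H,G] q_used=1 → run C
t=10: queue=[D,E,B,H,G] q_used=0 → run D
t=11: queue=[D,E,B,H,G] q_used=1 → run D
t=12: queue=[D,E,B,H,G] q_used=2 → run D
t=13: queue=[D,E,B,H,G] q_used=3 → run D
t=14: queue=[E,B,H,G] q_used=0 → run E
t=15: queue=[E,B,H,G] q_used=1 → run E
t=16: queue=[E,B,H,G] q_used=2 → run E
t=17: queue=[E,B,H,G] q_used=3 → run E
t=18: queue=[B,H,G] q_used=0 → run B
t=19: queue=[B,H,G] q_used=1 → run B
t=20: queue=[H,G] q_used=0 → run H
t=21: queue=[H,G] q_used=1 → run H
t=22: queue=[H,G] q_used=2 → run H
t=23: queue=[G] q_used=0 → run G
t=24: queue=[G] q_used=1 → run G
t=25: (idle)
t=26: (idle)
t=27: (idle)
t=28: (idle)
t=29: (idle)
t=30: (idle)
t=31: (idle)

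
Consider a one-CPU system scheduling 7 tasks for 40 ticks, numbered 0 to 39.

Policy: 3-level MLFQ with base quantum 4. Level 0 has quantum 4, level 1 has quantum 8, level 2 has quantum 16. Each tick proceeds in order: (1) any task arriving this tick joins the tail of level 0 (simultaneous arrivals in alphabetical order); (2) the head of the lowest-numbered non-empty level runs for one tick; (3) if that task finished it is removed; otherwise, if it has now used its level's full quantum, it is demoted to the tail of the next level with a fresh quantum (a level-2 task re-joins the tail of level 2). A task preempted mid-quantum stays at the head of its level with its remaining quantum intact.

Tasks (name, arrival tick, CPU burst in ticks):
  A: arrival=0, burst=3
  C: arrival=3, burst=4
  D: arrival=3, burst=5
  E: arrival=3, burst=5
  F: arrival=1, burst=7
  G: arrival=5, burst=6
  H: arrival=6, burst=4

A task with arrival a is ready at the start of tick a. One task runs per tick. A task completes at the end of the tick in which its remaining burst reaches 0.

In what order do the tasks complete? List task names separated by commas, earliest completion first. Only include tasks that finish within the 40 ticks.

t=0: L0/L1/L2 = A/-/- → run A
t=1: L0/L1/L2 = AF/-/- → run A
t=2: L0/L1/L2 = AF/-/- → run A
t=3: L0/L1/L2 = FCDE/-/- → run F
t=4: L0/L1/L2 = FCDE/-/- → run F
t=5: L0/L1/L2 = FCDEG/-/- → run F
t=6: L0/L1/L2 = FCDEGH/-/- → run F
t=7: L0/L1/L2 = CDEGH/F/- → run C
t=8: L0/L1/L2 = CDEGH/F/- → run C
t=9: L0/L1/L2 = CDEGH/F/- → run C
t=10: L0/L1/L2 = CDEGH/F/- → run C
t=11: L0/L1/L2 = DEGH/F/- → run D
t=12: L0/L1/L2 = DEGH/F/- → run D
t=13: L0/L1/L2 = DEGH/F/- → run D
t=14: L0/L1/L2 = DEGH/F/- → run D
t=15: L0/L1/L2 = EGH/FD/- → run E
t=16: L0/L1/L2 = EGH/FD/- → run E
t=17: L0/L1/L2 = EGH/FD/- → run E
t=18: L0/L1/L2 = EGH/FD/- → run E
t=19: L0/L1/L2 = GH/FDE/- → run G
t=20: L0/L1/L2 = GH/FDE/- → run G
t=21: L0/L1/L2 = GH/FDE/- → run G
t=22: L0/L1/L2 = GH/FDE/- → run G
t=23: L0/L1/L2 = H/FDEG/- → run H
t=24: L0/L1/L2 = H/FDEG/- → run H
t=25: L0/L1/L2 = H/FDEG/- → run H
t=26: L0/L1/L2 = H/FDEG/- → run H
t=27: L0/L1/L2 = -/FDEG/- → run F
t=28: L0/L1/L2 = -/FDEG/- → run F
t=29: L0/L1/L2 = -/FDEG/- → run F
t=30: L0/L1/L2 = -/DEG/- → run D
t=31: L0/L1/L2 = -/EG/- → run E
t=32: L0/L1/L2 = -/G/- → run G
t=33: L0/L1/L2 = -/G/- → run G
t=34: (idle)
t=35: (idle)
t=36: (idle)
t=37: (idle)
t=38: (idle)
t=39: (idle)

completion order = A, C, H, F, D, E, G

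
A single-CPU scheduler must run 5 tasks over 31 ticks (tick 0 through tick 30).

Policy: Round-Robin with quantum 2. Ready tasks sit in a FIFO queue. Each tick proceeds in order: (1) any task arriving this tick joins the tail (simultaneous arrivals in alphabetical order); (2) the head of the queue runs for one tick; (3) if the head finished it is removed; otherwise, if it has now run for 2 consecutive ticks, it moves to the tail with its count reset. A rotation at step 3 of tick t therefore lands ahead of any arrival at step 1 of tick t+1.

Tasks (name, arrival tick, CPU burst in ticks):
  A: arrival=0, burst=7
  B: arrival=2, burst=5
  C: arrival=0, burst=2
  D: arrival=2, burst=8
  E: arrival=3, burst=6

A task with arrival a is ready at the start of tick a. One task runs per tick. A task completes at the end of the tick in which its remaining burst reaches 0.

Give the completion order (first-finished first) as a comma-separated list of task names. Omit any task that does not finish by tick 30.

t=0: queue=[A,C] q_used=0 → run A
t=1: queue=[A,C] q_used=1 → run A
t=2: queue=[C,A,B,D] q_used=0 → run C
t=3: queue=[C,A,B,D,E] q_used=1 → run C
t=4: queue=[A,B,D,E] q_used=0 → run A
t=5: queue=[A,B,D,E] q_used=1 → run A
t=6: queue=[B,D,E,A] q_used=0 → run B
t=7: queue=[B,D,E,A] q_used=1 → run B
t=8: queue=[D,E,A,B] q_used=0 → run D
t=9: queue=[D,E,A,B] q_used=1 → run D
t=10: queue=[E,A,B,D] q_used=0 → run E
t=11: queue=[E,A,B,D] q_used=1 → run E
t=12: queue=[A,B,D,E] q_used=0 → run A
t=13: queue=[A,B,D,E] q_used=1 → run A
t=14: queue=[B,D,E,A] q_used=0 → run B
t=15: queue=[B,D,E,A] q_used=1 → run B
t=16: queue=[D,E,A,B] q_used=0 → run D
t=17: queue=[D,E,A,B] q_used=1 → run D
t=18: queue=[E,A,B,D] q_used=0 → run E
t=19: queue=[E,A,B,D] q_used=1 → run E
t=20: queue=[A,B,D,E] q_used=0 → run A
t=21: queue=[B,D,E] q_used=0 → run B
t=22: queue=[D,E] q_used=0 → run D
t=23: queue=[D,E] q_used=1 → run D
t=24: queue=[E,D] q_used=0 → run E
t=25: queue=[E,D] q_used=1 → run E
t=26: queue=[D] q_used=0 → run D
t=27: queue=[D] q_used=1 → run D
t=28: (idle)
t=29: (idle)
t=30: (idle)

completion order = C, A, B, E, D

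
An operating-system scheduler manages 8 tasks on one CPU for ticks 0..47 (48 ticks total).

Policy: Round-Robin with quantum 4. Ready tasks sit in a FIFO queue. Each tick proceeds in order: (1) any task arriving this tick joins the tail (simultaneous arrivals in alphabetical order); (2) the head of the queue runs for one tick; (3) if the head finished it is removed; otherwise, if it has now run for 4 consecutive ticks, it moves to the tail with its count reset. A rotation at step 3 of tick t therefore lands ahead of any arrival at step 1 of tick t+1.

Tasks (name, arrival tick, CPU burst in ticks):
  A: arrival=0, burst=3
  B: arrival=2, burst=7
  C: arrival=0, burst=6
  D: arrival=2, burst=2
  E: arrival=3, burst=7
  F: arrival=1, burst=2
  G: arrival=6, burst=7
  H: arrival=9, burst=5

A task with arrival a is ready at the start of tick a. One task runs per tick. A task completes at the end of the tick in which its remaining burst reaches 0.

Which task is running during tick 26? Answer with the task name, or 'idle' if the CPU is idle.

t=0: queue=[A,C] q_used=0 → run A
t=1: queue=[A,C,F] q_used=1 → run A
t=2: queue=[A,C,F,B,D] q_used=2 → run A
t=3: queue=[C,F,B,D,E] q_used=0 → run C
t=4: queue=[C,F,B,D,E] q_used=1 → run C
t=5: queue=[C,F,B,D,E] q_used=2 → run C
t=6: queue=[C,F,B,D,E,G] q_used=3 → run C
t=7: queue=[F,B,D,E,G,C] q_used=0 → run F
t=8: queue=[F,B,D,E,G,C] q_used=1 → run F
t=9: queue=[B,D,E,G,C,H] q_used=0 → run B
t=10: queue=[B,D,E,G,C,H] q_used=1 → run B
t=11: queue=[B,D,E,G,C,H] q_used=2 → run B
t=12: queue=[B,D,E,G,C,H] q_used=3 → run B
t=13: queue=[D,E,G,C,H,B] q_used=0 → run D
t=14: queue=[D,E,G,C,H,B] q_used=1 → run D
t=15: queue=[E,G,C,H,B] q_used=0 → run E
t=16: queue=[E,G,C,H,B] q_used=1 → run E
t=17: queue=[E,G,C,H,B] q_used=2 → run E
t=18: queue=[E,G,C,H,B] q_used=3 → run E
t=19: queue=[G,C,H,B,E] q_used=0 → run G
t=20: queue=[G,C,H,B,E] q_used=1 → run G
t=21: queue=[G,C,H,B,E] q_used=2 → run G
t=22: queue=[G,C,H,B,E] q_used=3 → run G
t=23: queue=[C,H,B,E,G] q_used=0 → run C
t=24: queue=[C,H,B,E,G] q_used=1 → run C
t=25: queue=[H,B,E,G] q_used=0 → run H
t=26: queue=[H,B,E,G] q_used=1 → run H
t=27: queue=[H,B,E,G] q_used=2 → run H
t=28: queue=[H,B,E,G] q_used=3 → run H
t=29: queue=[B,E,G,H] q_used=0 → run B
t=30: queue=[B,E,G,H] q_used=1 → run B
t=31: queue=[B,E,G,H] q_used=2 → run B
t=32: queue=[E,G,H] q_used=0 → run E
t=33: queue=[E,G,H] q_used=1 → run E
t=34: queue=[E,G,H] q_used=2 → run E
t=35: queue=[G,H] q_used=0 → run G
t=36: queue=[G,H] q_used=1 → run G
t=37: queue=[G,H] q_used=2 → run G
t=38: queue=[H] q_used=0 → run H
t=39: (idle)
t=40: (idle)
t=41: (idle)
t=42: (idle)
t=43: (idle)
t=44: (idle)
t=45: (idle)
t=46: (idle)
t=47: (idle)

running at tick 26 = H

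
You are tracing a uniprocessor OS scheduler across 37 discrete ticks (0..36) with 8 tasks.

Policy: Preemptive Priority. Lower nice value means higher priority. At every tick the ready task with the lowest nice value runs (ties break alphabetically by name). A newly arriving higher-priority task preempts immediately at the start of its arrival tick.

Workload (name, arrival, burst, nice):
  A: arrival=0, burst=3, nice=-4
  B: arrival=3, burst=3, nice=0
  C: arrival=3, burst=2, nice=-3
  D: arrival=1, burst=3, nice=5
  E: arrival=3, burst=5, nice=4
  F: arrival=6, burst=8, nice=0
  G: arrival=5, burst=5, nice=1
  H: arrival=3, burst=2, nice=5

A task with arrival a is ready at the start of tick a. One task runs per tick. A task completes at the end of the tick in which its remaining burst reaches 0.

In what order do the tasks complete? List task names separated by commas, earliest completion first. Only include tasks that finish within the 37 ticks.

completion order = A, C, B, F, G, E, D, H

t=0: ready={A} → run A
t=1: ready={A,D} → run A
t=2: ready={A,D} → run A
t=3: ready={B,C,D,E,H} → run C
t=4: ready={B,C,D,E,H} → run C
t=5: ready={B,D,E,G,H} → run B
t=6: ready={B,D,E,F,G,H} → run B
t=7: ready={B,D,E,F,G,H} → run B
t=8: ready={D,E,F,G,H} → run F
t=9: ready={D,E,F,G,H} → run F
t=10: ready={D,E,F,G,H} → run F
t=11: ready={D,E,F,G,H} → run F
t=12: ready={D,E,F,G,H} → run F
t=13: ready={D,E,F,G,H} → run F
t=14: ready={D,E,F,G,H} → run F
t=15: ready={D,E,F,G,H} → run F
t=16: ready={D,E,G,H} → run G
t=17: ready={D,E,G,H} → run G
t=18: ready={D,E,G,H} → run G
t=19: ready={D,E,G,H} → run G
t=20: ready={D,E,G,H} → run G
t=21: ready={D,E,H} → run E
t=22: ready={D,E,H} → run E
t=23: ready={D,E,H} → run E
t=24: ready={D,E,H} → run E
t=25: ready={D,E,H} → run E
t=26: ready={D,H} → run D
t=27: ready={D,H} → run D
t=28: ready={D,H} → run D
t=29: ready={H} → run H
t=30: ready={H} → run H
t=31: (idle)
t=32: (idle)
t=33: (idle)
t=34: (idle)
t=35: (idle)
t=36: (idle)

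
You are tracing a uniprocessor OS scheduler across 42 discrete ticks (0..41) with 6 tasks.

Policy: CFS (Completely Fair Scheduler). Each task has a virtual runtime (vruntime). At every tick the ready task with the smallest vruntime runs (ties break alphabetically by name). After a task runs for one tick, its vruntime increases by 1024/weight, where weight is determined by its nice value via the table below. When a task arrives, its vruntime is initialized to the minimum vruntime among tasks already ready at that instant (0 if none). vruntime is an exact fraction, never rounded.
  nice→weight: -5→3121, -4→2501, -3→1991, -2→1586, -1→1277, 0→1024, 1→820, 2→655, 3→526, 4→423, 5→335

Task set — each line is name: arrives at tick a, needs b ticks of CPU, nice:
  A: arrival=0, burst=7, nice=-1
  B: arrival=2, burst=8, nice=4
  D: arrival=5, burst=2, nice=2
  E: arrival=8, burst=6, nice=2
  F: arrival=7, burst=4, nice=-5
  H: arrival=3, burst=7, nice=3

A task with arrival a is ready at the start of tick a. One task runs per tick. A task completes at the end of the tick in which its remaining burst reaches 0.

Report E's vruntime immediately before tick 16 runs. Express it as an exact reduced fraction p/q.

vruntime(E, start of tick 16) = 3990528/836435

t=0: vr[A=0] → run A
t=1: vr[A=1024/1277] → run A
t=2: vr[A=2048/1277 B=2048/1277] → run A
t=3: vr[A=3072/1277 B=2048/1277 H=2048/1277] → run B
t=4: vr[A=3072/1277 B=2173952/540171 H=2048/1277] → run H
t=5: vr[A=3072/1277 B=2173952/540171 D=3072/1277 H=1192448/335851] → run A
t=6: vr[A=4096/1277 B=2173952/540171 D=3072/1277 H=1192448/335851] → run D
t=7: vr[A=4096/1277 B=2173952/540171 D=3319808/836435 F=4096/1277 H=1192448/335851] → run A
t=8: vr[A=5120/1277 B=2173952/540171 D=3319808/836435 E=4096/1277 F=4096/1277 H=1192448/335851] → run E
t=9: vr[A=5120/1277 B=2173952/540171 D=3319808/836435 E=3990528/836435 F=4096/1277 H=1192448/335851] → run F
t=10: vr[A=5120/1277 B=2173952/540171 D=3319808/836435 E=3990528/836435 F=14091264/3985517 H=1192448/335851] → run F
t=11: vr[A=5120/1277 B=2173952/540171 D=3319808/836435 E=3990528/836435 F=15398912/3985517 H=1192448/335851] → run H
t=12: vr[A=5120/1277 B=2173952/540171 D=3319808/836435 E=3990528/836435 F=15398912/3985517 H=1846272/335851] → run F
t=13: vr[A=5120/1277 B=2173952/540171 D=3319808/836435 E=3990528/836435 F=16706560/3985517 H=1846272/335851] → run D
t=14: vr[A=5120/1277 B=2173952/540171 E=3990528/836435 F=16706560/3985517 H=1846272/335851] → run A
t=15: vr[A=6144/1277 B=2173952/540171 E=3990528/836435 F=16706560/3985517 H=1846272/335851] → run B
t=16: vr[A=6144/1277 B=3481600/540171 E=3990528/836435 F=16706560/3985517 H=1846272/335851] → run F
t=17: vr[A=6144/1277 B=3481600/540171 E=3990528/836435 H=1846272/335851] → run E
t=18: vr[A=6144/1277 B=3481600/540171 E=5298176/836435 H=1846272/335851] → run A
t=19: vr[B=3481600/540171 E=5298176/836435 H=1846272/335851] → run H
t=20: vr[B=3481600/540171 E=5298176/836435 H=2500096/335851] → run E
t=21: vr[B=3481600/540171 E=6605824/836435 H=2500096/335851] → run B
t=22: vr[B=1596416/180057 E=6605824/836435 H=2500096/335851] → run H
t=23: vr[B=1596416/180057 E=6605824/836435 H=3153920/335851] → run E
t=24: vr[B=1596416/180057 E=7913472/836435 H=3153920/335851] → run B
t=25: vr[B=6096896/540171 E=7913472/836435 H=3153920/335851] → run H
t=26: vr[B=6096896/540171 E=7913472/836435 H=3807744/335851] → run E
t=27: vr[B=6096896/540171 E=1844224/167287 H=3807744/335851] → run E
t=28: vr[B=6096896/540171 H=3807744/335851] → run B
t=29: vr[B=7404544/540171 H=3807744/335851] → run H
t=30: vr[B=7404544/540171 H=4461568/335851] → run H
t=31: vr[B=7404544/540171] → run B
t=32: vr[B=2904064/180057] → run B
t=33: vr[B=10019840/540171] → run B
t=34: (idle)
t=35: (idle)
t=36: (idle)
t=37: (idle)
t=38: (idle)
t=39: (idle)
t=40: (idle)
t=41: (idle)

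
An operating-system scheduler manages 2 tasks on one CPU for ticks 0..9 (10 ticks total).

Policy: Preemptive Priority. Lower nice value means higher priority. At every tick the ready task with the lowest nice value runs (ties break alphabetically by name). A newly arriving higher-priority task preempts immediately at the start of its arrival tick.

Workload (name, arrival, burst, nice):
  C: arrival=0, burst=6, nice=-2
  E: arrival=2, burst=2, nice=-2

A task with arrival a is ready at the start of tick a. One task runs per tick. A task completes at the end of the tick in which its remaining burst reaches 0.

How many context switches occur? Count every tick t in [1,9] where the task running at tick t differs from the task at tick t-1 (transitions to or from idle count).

t=0: ready={C} → run C
t=1: ready={C} → run C
t=2: ready={C,E} → run C
t=3: ready={C,E} → run C
t=4: ready={C,E} → run C
t=5: ready={C,E} → run C
t=6: ready={E} → run E
t=7: ready={E} → run E
t=8: (idle)
t=9: (idle)

context switches = 2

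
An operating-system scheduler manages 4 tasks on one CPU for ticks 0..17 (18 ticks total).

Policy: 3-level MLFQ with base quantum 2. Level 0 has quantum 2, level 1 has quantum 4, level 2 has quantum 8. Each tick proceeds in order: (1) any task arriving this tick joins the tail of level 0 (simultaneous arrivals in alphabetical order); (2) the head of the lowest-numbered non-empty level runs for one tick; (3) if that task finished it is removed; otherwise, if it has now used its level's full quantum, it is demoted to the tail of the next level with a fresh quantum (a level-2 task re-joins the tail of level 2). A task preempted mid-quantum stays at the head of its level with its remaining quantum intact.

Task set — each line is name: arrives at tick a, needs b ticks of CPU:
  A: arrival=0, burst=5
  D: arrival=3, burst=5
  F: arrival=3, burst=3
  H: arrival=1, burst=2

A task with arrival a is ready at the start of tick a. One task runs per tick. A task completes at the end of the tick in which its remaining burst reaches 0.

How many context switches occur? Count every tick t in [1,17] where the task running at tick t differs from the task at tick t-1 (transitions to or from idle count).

t=0: L0/L1/L2 = A/-/- → run A
t=1: L0/L1/L2 = AH/-/- → run A
t=2: L0/L1/L2 = H/A/- → run H
t=3: L0/L1/L2 = HDF/A/- → run H
t=4: L0/L1/L2 = DF/A/- → run D
t=5: L0/L1/L2 = DF/A/- → run D
t=6: L0/L1/L2 = F/AD/- → run F
t=7: L0/L1/L2 = F/AD/- → run F
t=8: L0/L1/L2 = -/ADF/- → run A
t=9: L0/L1/L2 = -/ADF/- → run A
t=10: L0/L1/L2 = -/ADF/- → run A
t=11: L0/L1/L2 = -/DF/- → run D
t=12: L0/L1/L2 = -/DF/- → run D
t=13: L0/L1/L2 = -/DF/- → run D
t=14: L0/L1/L2 = -/F/- → run F
t=15: (idle)
t=16: (idle)
t=17: (idle)

context switches = 7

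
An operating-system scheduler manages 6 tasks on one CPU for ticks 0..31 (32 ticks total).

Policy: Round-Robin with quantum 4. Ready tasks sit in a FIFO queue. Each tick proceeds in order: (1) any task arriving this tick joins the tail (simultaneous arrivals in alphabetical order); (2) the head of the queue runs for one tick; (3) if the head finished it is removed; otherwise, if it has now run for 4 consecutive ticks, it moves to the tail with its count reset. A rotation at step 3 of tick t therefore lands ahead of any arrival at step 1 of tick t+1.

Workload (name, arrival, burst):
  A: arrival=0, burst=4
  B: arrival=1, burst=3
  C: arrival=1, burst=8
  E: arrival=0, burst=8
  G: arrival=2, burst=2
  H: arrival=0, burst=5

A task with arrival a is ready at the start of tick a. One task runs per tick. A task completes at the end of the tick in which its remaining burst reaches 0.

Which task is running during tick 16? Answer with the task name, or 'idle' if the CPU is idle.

running at tick 16 = C

t=0: queue=[A,E,H] q_used=0 → run A
t=1: queue=[A,E,H,B,C] q_used=1 → run A
t=2: queue=[A,E,H,B,C,G] q_used=2 → run A
t=3: queue=[A,E,H,B,C,G] q_used=3 → run A
t=4: queue=[E,H,B,C,G] q_used=0 → run E
t=5: queue=[E,H,B,C,G] q_used=1 → run E
t=6: queue=[E,H,B,C,G] q_used=2 → run E
t=7: queue=[E,H,B,C,G] q_used=3 → run E
t=8: queue=[H,B,C,G,E] q_used=0 → run H
t=9: queue=[H,B,C,G,E] q_used=1 → run H
t=10: queue=[H,B,C,G,E] q_used=2 → run H
t=11: queue=[H,B,C,G,E] q_used=3 → run H
t=12: queue=[B,C,G,E,H] q_used=0 → run B
t=13: queue=[B,C,G,E,H] q_used=1 → run B
t=14: queue=[B,C,G,E,H] q_used=2 → run B
t=15: queue=[C,G,E,H] q_used=0 → run C
t=16: queue=[C,G,E,H] q_used=1 → run C
t=17: queue=[C,G,E,H] q_used=2 → run C
t=18: queue=[C,G,E,H] q_used=3 → run C
t=19: queue=[G,E,H,C] q_used=0 → run G
t=20: queue=[G,E,H,C] q_used=1 → run G
t=21: queue=[E,H,C] q_used=0 → run E
t=22: queue=[E,H,C] q_used=1 → run E
t=23: queue=[E,H,C] q_used=2 → run E
t=24: queue=[E,H,C] q_used=3 → run E
t=25: queue=[H,C] q_used=0 → run H
t=26: queue=[C] q_used=0 → run C
t=27: queue=[C] q_used=1 → run C
t=28: queue=[C] q_used=2 → run C
t=29: queue=[C] q_used=3 → run C
t=30: (idle)
t=31: (idle)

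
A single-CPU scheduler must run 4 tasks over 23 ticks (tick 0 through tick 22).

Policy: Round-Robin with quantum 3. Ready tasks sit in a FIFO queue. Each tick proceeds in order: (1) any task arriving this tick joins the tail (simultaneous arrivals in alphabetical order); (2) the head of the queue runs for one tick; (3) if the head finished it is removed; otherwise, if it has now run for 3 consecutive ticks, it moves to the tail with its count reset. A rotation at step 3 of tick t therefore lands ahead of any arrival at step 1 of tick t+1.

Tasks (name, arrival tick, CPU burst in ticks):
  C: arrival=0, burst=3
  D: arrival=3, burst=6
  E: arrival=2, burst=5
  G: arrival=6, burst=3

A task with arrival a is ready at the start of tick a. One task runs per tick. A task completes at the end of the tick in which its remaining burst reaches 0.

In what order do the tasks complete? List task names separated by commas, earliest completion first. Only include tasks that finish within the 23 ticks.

t=0: queue=[C] q_used=0 → run C
t=1: queue=[C] q_used=1 → run C
t=2: queue=[C,E] q_used=2 → run C
t=3: queue=[E,D] q_used=0 → run E
t=4: queue=[E,D] q_used=1 → run E
t=5: queue=[E,D] q_used=2 → run E
t=6: queue=[D,E,G] q_used=0 → run D
t=7: queue=[D,E,G] q_used=1 → run D
t=8: queue=[D,E,G] q_used=2 → run D
t=9: queue=[E,G,D] q_used=0 → run E
t=10: queue=[E,G,D] q_used=1 → run E
t=11: queue=[G,D] q_used=0 → run G
t=12: queue=[G,D] q_used=1 → run G
t=13: queue=[G,D] q_used=2 → run G
t=14: queue=[D] q_used=0 → run D
t=15: queue=[D] q_used=1 → run D
t=16: queue=[D] q_used=2 → run D
t=17: (idle)
t=18: (idle)
t=19: (idle)
t=20: (idle)
t=21: (idle)
t=22: (idle)

completion order = C, E, G, D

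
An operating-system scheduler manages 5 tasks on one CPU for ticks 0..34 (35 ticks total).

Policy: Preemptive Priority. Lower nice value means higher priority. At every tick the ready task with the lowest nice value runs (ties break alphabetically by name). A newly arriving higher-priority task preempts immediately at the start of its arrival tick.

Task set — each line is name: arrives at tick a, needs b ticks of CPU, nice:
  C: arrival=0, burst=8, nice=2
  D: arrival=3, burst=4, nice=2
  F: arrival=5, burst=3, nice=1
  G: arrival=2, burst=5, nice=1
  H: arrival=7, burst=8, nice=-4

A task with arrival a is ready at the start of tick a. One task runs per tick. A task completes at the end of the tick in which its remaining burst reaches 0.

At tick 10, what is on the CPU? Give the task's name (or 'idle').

t=0: ready={C} → run C
t=1: ready={C} → run C
t=2: ready={C,G} → run G
t=3: ready={C,D,G} → run G
t=4: ready={C,D,G} → run G
t=5: ready={C,D,F,G} → run F
t=6: ready={C,D,F,G} → run F
t=7: ready={C,D,F,G,H} → run H
t=8: ready={C,D,F,G,H} → run H
t=9: ready={C,D,F,G,H} → run H
t=10: ready={C,D,F,G,H} → run H
t=11: ready={C,D,F,G,H} → run H
t=12: ready={C,D,F,G,H} → run H
t=13: ready={C,D,F,G,H} → run H
t=14: ready={C,D,F,G,H} → run H
t=15: ready={C,D,F,G} → run F
t=16: ready={C,D,G} → run G
t=17: ready={C,D,G} → run G
t=18: ready={C,D} → run C
t=19: ready={C,D} → run C
t=20: ready={C,D} → run C
t=21: ready={C,D} → run C
t=22: ready={C,D} → run C
t=23: ready={C,D} → run C
t=24: ready={D} → run D
t=25: ready={D} → run D
t=26: ready={D} → run D
t=27: ready={D} → run D
t=28: (idle)
t=29: (idle)
t=30: (idle)
t=31: (idle)
t=32: (idle)
t=33: (idle)
t=34: (idle)

running at tick 10 = H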